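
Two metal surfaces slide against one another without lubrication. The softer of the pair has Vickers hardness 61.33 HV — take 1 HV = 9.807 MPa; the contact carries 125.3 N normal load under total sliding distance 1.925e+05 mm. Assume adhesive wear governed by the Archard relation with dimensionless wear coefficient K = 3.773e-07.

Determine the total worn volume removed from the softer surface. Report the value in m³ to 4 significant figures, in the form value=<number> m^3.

Each operation keeps full precision. Displayed values are rounded; one final rounding: four significant digits.
Convert: The distance L = 1.925e+05 mm = 192.5 m.
Convert: Hardness H = 61.33 HV × 9.807 MPa/HV = 601.5 MPa = 6.015e+08 Pa.
Collected in SI base units: W = 125.3 N, H = 6.015e+08 Pa, K = 3.773e-07.
Apply Archard: V = K·W·L/H = 3.773e-07 · 125.3 · 192.5 / 6.015e+08 = 1.513e-11 m³.

value=1.513e-11 m^3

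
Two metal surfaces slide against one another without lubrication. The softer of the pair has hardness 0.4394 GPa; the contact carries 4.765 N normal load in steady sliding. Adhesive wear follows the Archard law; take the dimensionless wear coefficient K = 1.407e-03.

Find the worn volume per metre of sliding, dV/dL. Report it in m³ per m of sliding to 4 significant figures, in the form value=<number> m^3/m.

value=1.526e-11 m^3/m

All working math maintains exact precision — intermediates are shown rounded; a single final rounding to four significant figures.
Hardness H = 0.4394 GPa = 4.394e+08 Pa.
In SI base units, W = 4.765 N, H = 4.394e+08 Pa, K = 1.407e-03.
Rate of wear dV/dL = K·W/H, per unit distance: 1.407e-03 · 4.765 / 4.394e+08 = 1.526e-11 m³/m.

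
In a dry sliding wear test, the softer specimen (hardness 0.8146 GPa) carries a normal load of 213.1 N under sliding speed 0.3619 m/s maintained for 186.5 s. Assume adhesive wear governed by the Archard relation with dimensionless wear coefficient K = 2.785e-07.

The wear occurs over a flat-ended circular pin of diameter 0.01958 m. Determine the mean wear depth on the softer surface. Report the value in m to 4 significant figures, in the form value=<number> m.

value=1.633e-08 m

The intermediates are shown rounded. Every step keeps full precision — rounded just once to 4 significant digits.
Convert: The distance L = v·t = 0.3619 m/s × 186.5 s = 67.49 m.
Convert: Hardness H = 0.8146 GPa = 8.146e+08 Pa.
Convert: Contact area A = π·d²/4 = π·(0.01958 m)²/4 = 3.011e-04 m².
In SI base units, W = 213.1 N, H = 8.146e+08 Pa, K = 2.785e-07.
Archard volume V = K·W·L/H = 2.785e-07 · 213.1 · 67.49 / 8.146e+08 = 4.917e-12 m³.
Average depth h = V/A = 4.917e-12 / 3.011e-04 = 1.633e-08 m.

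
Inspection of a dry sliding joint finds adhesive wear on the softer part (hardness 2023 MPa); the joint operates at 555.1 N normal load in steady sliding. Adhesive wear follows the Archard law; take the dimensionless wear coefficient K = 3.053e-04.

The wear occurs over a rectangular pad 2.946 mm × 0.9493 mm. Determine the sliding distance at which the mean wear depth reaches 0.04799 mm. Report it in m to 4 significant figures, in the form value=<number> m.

Every step runs at exact precision. Intermediates are printed rounded. Rounded just once, at 4 significant digits.
Convert: Hardness H = 2023 MPa = 2.023e+09 Pa.
Convert: Pad sides 2.946 mm × 0.9493 mm = 2.946e-03 m × 9.493e-04 m. Contact area A = 2.946e-03 m × 9.493e-04 m = 2.797e-06 m².
Convert: Depth limit h_lim = 0.04799 mm = 4.799e-05 m.
In SI base units, W = 555.1 N, H = 2.023e+09 Pa, K = 3.053e-04.
Wearable volume V_lim = h_lim·A = 4.799e-05 · 2.797e-06 = 1.342e-10 m³.
So the life L = V_lim·H/(K·W) = 1.342e-10 · 2.023e+09 / (3.053e-04 · 555.1) = 1.602 m.

value=1.602 m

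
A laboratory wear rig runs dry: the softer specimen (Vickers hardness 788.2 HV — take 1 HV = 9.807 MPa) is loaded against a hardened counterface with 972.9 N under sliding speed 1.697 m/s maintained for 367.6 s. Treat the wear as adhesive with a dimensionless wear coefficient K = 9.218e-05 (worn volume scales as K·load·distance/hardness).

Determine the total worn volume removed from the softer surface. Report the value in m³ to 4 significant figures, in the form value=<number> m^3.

Every step holds full precision. Shown intermediates are rounded, and a single final rounding: four significant digits.
Sliding distance L = v·t = 1.697 m/s × 367.6 s = 623.8 m.
Hardness H = 788.2 HV × 9.807 MPa/HV = 7730 MPa = 7.730e+09 Pa.
Working in SI base units: W = 972.9 N, H = 7.730e+09 Pa, K = 9.218e-05.
The Archard volume V = K·W·L/H = 9.218e-05 · 972.9 · 623.8 / 7.730e+09 = 7.238e-09 m³.

value=7.238e-09 m^3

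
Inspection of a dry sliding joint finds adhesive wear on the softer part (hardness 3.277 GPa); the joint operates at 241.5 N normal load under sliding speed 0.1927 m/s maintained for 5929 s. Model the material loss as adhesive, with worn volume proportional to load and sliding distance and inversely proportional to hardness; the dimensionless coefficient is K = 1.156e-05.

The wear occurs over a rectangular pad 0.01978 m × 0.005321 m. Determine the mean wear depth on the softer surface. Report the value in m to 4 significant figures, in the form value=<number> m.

Intermediate values are displayed rounded — the computation maintains full float precision, and rounded once at the end, at four significant digits.
Sliding distance L = v·t = 0.1927 m/s × 5929 s = 1143 m.
Hardness H = 3.277 GPa = 3.277e+09 Pa.
Contact area A = 0.01978 m × 0.005321 m = 1.052e-04 m².
Restated in SI base units: W = 241.5 N, H = 3.277e+09 Pa, K = 1.156e-05.
Archard volume V = K·W·L/H = 1.156e-05 · 241.5 · 1143 / 3.277e+09 = 9.733e-10 m³.
Mean wear depth h = V/A = 9.733e-10 / 1.052e-04 = 9.248e-06 m.

value=9.248e-06 m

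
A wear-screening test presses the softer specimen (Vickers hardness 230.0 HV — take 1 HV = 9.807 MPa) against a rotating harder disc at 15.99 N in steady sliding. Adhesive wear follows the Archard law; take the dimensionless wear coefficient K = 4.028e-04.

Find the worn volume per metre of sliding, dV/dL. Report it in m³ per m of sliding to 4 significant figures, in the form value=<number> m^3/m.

value=2.855e-12 m^3/m

Intermediates appear rounded, and each operation maintains full float precision — one last rounding: 4 significant digits.
Hardness H = 230.0 HV × 9.807 MPa/HV = 2256 MPa = 2.256e+09 Pa.
As SI base values: W = 15.99 N, H = 2.256e+09 Pa, K = 4.028e-04.
The wear rate dV/dL = K·W/H: 4.028e-04 · 15.99 / 2.256e+09 = 2.855e-12 m³/m.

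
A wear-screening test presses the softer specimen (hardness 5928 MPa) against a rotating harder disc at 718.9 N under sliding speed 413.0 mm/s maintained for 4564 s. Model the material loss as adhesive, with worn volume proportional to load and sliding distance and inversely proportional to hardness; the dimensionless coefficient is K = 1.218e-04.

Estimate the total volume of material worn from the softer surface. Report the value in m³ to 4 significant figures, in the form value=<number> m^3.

Intermediate values are printed rounded — each operation keeps full precision, and one final rounding: four significant figures.
Sliding speed v = 413.0 mm/s = 0.4130 m/s. Path length L = v·t = 0.4130 m/s × 4564 s = 1885 m.
Hardness H = 5928 MPa = 5.928e+09 Pa.
In SI base units: W = 718.9 N, H = 5.928e+09 Pa, K = 1.218e-04.
Volume removed: V = K·W·L/H = 1.218e-04 · 718.9 · 1885 / 5.928e+09 = 2.784e-08 m³.

value=2.784e-08 m^3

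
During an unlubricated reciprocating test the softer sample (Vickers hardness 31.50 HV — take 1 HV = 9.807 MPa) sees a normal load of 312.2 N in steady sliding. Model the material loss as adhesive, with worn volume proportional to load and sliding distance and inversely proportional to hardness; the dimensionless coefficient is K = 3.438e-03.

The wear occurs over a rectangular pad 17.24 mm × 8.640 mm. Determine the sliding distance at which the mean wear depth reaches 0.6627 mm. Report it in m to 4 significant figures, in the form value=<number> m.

value=28.41 m

Intermediate values are printed rounded, and each operation runs at full float precision — rounded once at the end, at 4 significant figures.
Hardness H = 31.50 HV × 9.807 MPa/HV = 308.9 MPa = 3.089e+08 Pa.
Pad sides 17.24 mm × 8.640 mm = 0.01724 m × 0.008640 m. Contact area A = 0.01724 m × 0.008640 m = 1.490e-04 m².
Depth limit h_lim = 0.6627 mm = 6.627e-04 m.
SI base units throughout: W = 312.2 N, H = 3.089e+08 Pa, K = 3.438e-03.
At the depth limit, V_lim = h_lim·A = 6.627e-04 · 1.490e-04 = 9.871e-08 m³.
Thus life L = V_lim·H/(K·W) = 9.871e-08 · 3.089e+08 / (3.438e-03 · 312.2) = 28.41 m.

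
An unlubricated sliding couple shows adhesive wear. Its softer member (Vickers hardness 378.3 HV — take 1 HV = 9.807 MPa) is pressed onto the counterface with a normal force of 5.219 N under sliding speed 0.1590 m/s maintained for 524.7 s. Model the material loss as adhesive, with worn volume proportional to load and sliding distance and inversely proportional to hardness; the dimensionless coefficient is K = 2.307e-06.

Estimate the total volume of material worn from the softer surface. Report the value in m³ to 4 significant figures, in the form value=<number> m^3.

Each operation keeps full precision. Displayed values are rounded — rounded just once, at 4 significant digits.
Convert: Path length L = v·t = 0.1590 m/s × 524.7 s = 83.43 m.
Convert: Hardness H = 378.3 HV × 9.807 MPa/HV = 3710 MPa = 3.710e+09 Pa.
SI base units throughout: W = 5.219 N, H = 3.710e+09 Pa, K = 2.307e-06.
Volume removed: V = K·W·L/H = 2.307e-06 · 5.219 · 83.43 / 3.710e+09 = 2.708e-13 m³.

value=2.708e-13 m^3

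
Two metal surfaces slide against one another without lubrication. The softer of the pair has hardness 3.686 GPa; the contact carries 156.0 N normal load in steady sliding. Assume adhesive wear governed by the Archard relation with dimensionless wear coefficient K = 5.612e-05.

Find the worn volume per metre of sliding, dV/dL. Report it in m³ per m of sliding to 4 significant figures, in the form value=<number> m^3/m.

The intermediates are printed rounded; each operation carries exact precision — one final rounding: 4 significant figures.
Hardness H = 3.686 GPa = 3.686e+09 Pa.
As SI base values: W = 156.0 N, H = 3.686e+09 Pa, K = 5.612e-05.
The wear rate dV/dL = K·W/H: 5.612e-05 · 156.0 / 3.686e+09 = 2.375e-12 m³/m.

value=2.375e-12 m^3/m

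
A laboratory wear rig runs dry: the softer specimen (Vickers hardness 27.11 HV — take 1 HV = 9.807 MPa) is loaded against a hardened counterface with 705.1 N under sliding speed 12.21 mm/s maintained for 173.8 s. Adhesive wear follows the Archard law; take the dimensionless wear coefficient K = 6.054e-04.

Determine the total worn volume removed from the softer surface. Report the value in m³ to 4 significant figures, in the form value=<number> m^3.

All working math carries full float precision; the intermediates are shown rounded — one last rounding, at four significant digits.
Sliding speed v = 12.21 mm/s = 0.01221 m/s. Distance covered L = v·t = 0.01221 m/s × 173.8 s = 2.122 m.
Hardness H = 27.11 HV × 9.807 MPa/HV = 265.9 MPa = 2.659e+08 Pa.
Collected in SI base units: W = 705.1 N, H = 2.659e+08 Pa, K = 6.054e-04.
Apply Archard: V = K·W·L/H = 6.054e-04 · 705.1 · 2.122 / 2.659e+08 = 3.407e-09 m³.

value=3.407e-09 m^3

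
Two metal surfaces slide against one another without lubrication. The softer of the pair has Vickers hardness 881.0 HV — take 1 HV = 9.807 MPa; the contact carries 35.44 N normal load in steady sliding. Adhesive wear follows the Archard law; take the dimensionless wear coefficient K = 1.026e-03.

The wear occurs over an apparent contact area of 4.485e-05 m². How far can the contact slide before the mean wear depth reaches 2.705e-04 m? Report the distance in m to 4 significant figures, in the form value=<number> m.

Every step carries full precision. The intermediates are shown rounded, and a lone final rounding, at 4 significant figures.
Convert: Hardness H = 881.0 HV × 9.807 MPa/HV = 8640 MPa = 8.640e+09 Pa.
Working in SI base units: W = 35.44 N, H = 8.640e+09 Pa, K = 1.026e-03.
Permissible volume V_lim = h_lim·A = 2.705e-04 · 4.485e-05 = 1.213e-08 m³.
So the life L = V_lim·H/(K·W) = 1.213e-08 · 8.640e+09 / (1.026e-03 · 35.44) = 2883 m.

value=2883 m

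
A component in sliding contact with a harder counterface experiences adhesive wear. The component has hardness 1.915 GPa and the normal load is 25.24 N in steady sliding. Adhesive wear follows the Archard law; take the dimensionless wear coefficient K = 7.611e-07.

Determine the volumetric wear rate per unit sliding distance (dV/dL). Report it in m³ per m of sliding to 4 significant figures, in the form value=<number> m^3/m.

The intermediates are displayed rounded. All arithmetic keeps full precision, and rounded once at the end to 4 significant digits.
Convert: Hardness H = 1.915 GPa = 1.915e+09 Pa.
Restated in SI base units: W = 25.24 N, H = 1.915e+09 Pa, K = 7.611e-07.
Rate of wear dV/dL = K·W/H — distance-free: 7.611e-07 · 25.24 / 1.915e+09 = 1.003e-14 m³/m.

value=1.003e-14 m^3/m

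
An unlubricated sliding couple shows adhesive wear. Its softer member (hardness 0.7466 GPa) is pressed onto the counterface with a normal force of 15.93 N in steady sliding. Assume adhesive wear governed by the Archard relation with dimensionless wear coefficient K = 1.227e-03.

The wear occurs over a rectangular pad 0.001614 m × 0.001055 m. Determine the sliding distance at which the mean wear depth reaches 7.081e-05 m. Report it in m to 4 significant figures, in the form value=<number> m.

value=4.606 m

Shown intermediates are rounded; all working math runs at full precision, and one final rounding: 4 significant figures.
Hardness H = 0.7466 GPa = 7.466e+08 Pa.
Contact area A = 0.001614 m × 0.001055 m = 1.703e-06 m².
Collected in SI base units: W = 15.93 N, H = 7.466e+08 Pa, K = 1.227e-03.
Wearable volume V_lim = h_lim·A = 7.081e-05 · 1.703e-06 = 1.206e-10 m³.
Life L = V_lim·H/(K·W) = 1.206e-10 · 7.466e+08 / (1.227e-03 · 15.93) = 4.606 m.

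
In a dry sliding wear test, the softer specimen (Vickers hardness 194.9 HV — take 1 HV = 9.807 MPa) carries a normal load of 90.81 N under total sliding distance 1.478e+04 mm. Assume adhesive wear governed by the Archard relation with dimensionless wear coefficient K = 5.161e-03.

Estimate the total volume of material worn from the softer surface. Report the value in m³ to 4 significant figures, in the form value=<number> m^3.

All working math runs at full precision; intermediates are printed rounded, and one final rounding to four significant digits.
Path length L = 1.478e+04 mm = 14.78 m.
Hardness H = 194.9 HV × 9.807 MPa/HV = 1911 MPa = 1.911e+09 Pa.
In SI base units: W = 90.81 N, H = 1.911e+09 Pa, K = 5.161e-03.
Volume removed: V = K·W·L/H = 5.161e-03 · 90.81 · 14.78 / 1.911e+09 = 3.624e-09 m³.

value=3.624e-09 m^3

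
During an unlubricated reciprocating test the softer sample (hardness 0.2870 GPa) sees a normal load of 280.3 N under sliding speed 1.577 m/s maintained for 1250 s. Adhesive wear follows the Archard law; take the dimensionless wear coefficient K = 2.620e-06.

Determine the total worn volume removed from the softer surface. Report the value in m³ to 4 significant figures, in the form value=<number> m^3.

value=5.044e-09 m^3

Intermediate values appear rounded — all arithmetic keeps full precision; rounded once at the end: 4 significant figures.
Convert: The distance L = v·t = 1.577 m/s × 1250 s = 1971 m.
Convert: Hardness H = 0.2870 GPa = 2.870e+08 Pa.
In SI base units: W = 280.3 N, H = 2.870e+08 Pa, K = 2.620e-06.
Worn volume V = K·W·L/H = 2.620e-06 · 280.3 · 1971 / 2.870e+08 = 5.044e-09 m³.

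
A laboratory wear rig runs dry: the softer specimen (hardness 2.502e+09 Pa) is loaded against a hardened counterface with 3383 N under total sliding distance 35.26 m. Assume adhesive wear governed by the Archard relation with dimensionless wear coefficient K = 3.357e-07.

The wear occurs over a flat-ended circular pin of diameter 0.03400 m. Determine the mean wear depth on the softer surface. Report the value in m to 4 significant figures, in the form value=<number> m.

All working math keeps full float precision — shown intermediates are rounded, and rounded just once to 4 significant digits.
Convert: Contact area A = π·d²/4 = π·(0.03400 m)²/4 = 9.079e-04 m².
Expressed in SI base units: W = 3383 N, H = 2.502e+09 Pa, K = 3.357e-07.
Wear volume V = K·W·L/H = 3.357e-07 · 3383 · 35.26 / 2.502e+09 = 1.600e-11 m³.
Mean wear depth h = V/A = 1.600e-11 / 9.079e-04 = 1.763e-08 m.

value=1.763e-08 m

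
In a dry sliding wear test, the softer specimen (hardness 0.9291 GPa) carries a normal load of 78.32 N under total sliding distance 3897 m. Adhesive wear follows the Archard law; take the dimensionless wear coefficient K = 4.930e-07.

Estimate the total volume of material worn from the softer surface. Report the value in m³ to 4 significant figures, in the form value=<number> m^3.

value=1.620e-10 m^3

Quoted intermediates are rounded. All working math carries exact precision. Rounded once at the end: four significant digits.
Hardness H = 0.9291 GPa = 9.291e+08 Pa.
Restated in SI base units: W = 78.32 N, H = 9.291e+08 Pa, K = 4.930e-07.
Worn volume V = K·W·L/H = 4.930e-07 · 78.32 · 3897 / 9.291e+08 = 1.620e-10 m³.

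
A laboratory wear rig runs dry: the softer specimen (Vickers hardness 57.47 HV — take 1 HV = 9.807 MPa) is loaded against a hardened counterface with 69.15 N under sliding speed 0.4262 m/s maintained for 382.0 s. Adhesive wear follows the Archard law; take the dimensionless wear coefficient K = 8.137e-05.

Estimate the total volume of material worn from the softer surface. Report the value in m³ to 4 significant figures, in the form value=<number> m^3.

The algebra maintains full float precision; the intermediates are displayed rounded; one last rounding, at 4 significant digits.
Convert: Total distance L = v·t = 0.4262 m/s × 382.0 s = 162.8 m.
Convert: Hardness H = 57.47 HV × 9.807 MPa/HV = 563.6 MPa = 5.636e+08 Pa.
In SI base units: W = 69.15 N, H = 5.636e+08 Pa, K = 8.137e-05.
Archard volume V = K·W·L/H = 8.137e-05 · 69.15 · 162.8 / 5.636e+08 = 1.625e-09 m³.

value=1.625e-09 m^3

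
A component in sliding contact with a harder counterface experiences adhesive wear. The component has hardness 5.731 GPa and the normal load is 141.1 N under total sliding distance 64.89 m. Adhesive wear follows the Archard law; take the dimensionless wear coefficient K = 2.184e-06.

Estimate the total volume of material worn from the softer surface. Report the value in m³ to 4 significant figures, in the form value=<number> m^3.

Intermediates are shown rounded — all arithmetic runs at full precision, and a single final rounding, at 4 significant figures.
Hardness H = 5.731 GPa = 5.731e+09 Pa.
As SI base values: W = 141.1 N, H = 5.731e+09 Pa, K = 2.184e-06.
Archard relation: V = K·W·L/H = 2.184e-06 · 141.1 · 64.89 / 5.731e+09 = 3.489e-12 m³.

value=3.489e-12 m^3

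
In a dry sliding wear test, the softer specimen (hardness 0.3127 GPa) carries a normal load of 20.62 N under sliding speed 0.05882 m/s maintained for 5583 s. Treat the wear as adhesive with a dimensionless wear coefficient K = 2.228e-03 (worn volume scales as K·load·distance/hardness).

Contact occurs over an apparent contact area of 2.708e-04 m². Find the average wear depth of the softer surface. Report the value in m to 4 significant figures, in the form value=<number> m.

The intermediates are displayed rounded; all arithmetic keeps full float precision — one final rounding, at 4 significant figures.
Convert: Distance L = v·t = 0.05882 m/s × 5583 s = 328.4 m.
Convert: Hardness H = 0.3127 GPa = 3.127e+08 Pa.
Expressed in SI base units: W = 20.62 N, H = 3.127e+08 Pa, K = 2.228e-03.
Worn volume V = K·W·L/H = 2.228e-03 · 20.62 · 328.4 / 3.127e+08 = 4.825e-08 m³.
Mean depth h = V/A = 4.825e-08 / 2.708e-04 = 1.782e-04 m.

value=1.782e-04 m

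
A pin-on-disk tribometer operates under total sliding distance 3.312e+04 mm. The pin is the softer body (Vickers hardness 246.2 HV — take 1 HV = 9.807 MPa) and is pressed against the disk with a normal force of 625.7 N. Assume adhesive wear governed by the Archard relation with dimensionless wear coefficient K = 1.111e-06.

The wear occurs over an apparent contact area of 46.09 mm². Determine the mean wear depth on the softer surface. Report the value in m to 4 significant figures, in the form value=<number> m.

value=2.069e-07 m

The algebra runs at full float precision. Intermediate values are printed rounded, and a single final rounding to 4 significant figures.
Distance L = 3.312e+04 mm = 33.12 m.
Hardness H = 246.2 HV × 9.807 MPa/HV = 2414 MPa = 2.414e+09 Pa.
Contact area A = 46.09 mm² = 4.609e-05 m².
As SI base values: W = 625.7 N, H = 2.414e+09 Pa, K = 1.111e-06.
Wear volume V = K·W·L/H = 1.111e-06 · 625.7 · 33.12 / 2.414e+09 = 9.536e-12 m³.
Depth of wear h = V/A = 9.536e-12 / 4.609e-05 = 2.069e-07 m.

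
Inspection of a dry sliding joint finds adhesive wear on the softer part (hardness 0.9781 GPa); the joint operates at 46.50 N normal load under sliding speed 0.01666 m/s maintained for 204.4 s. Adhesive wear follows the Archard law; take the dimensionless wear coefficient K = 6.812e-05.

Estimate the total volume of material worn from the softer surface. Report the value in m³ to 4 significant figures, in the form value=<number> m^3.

Every step holds exact precision. Printed values are rounded; rounded once at the end, at 4 significant figures.
The distance L = v·t = 0.01666 m/s × 204.4 s = 3.405 m.
Hardness H = 0.9781 GPa = 9.781e+08 Pa.
In SI base units: W = 46.50 N, H = 9.781e+08 Pa, K = 6.812e-05.
By Archard's law, V = K·W·L/H = 6.812e-05 · 46.50 · 3.405 / 9.781e+08 = 1.103e-11 m³.

value=1.103e-11 m^3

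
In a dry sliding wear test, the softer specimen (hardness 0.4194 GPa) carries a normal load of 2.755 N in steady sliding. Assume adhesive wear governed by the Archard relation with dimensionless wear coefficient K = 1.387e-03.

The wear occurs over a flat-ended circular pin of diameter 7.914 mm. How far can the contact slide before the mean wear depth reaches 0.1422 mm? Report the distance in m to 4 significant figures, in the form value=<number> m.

Shown intermediates are rounded — each operation holds full precision; a single final rounding, at four significant digits.
Hardness H = 0.4194 GPa = 4.194e+08 Pa.
Pin diameter d = 7.914 mm = 0.007914 m. Contact area A = π·d²/4 = π·(0.007914 m)²/4 = 4.919e-05 m².
Depth limit h_lim = 0.1422 mm = 1.422e-04 m.
Restated in SI base units: W = 2.755 N, H = 4.194e+08 Pa, K = 1.387e-03.
Volume at the limit: V_lim = h_lim·A = 1.422e-04 · 4.919e-05 = 6.995e-09 m³.
Life L = V_lim·H/(K·W) = 6.995e-09 · 4.194e+08 / (1.387e-03 · 2.755) = 767.7 m.

value=767.7 m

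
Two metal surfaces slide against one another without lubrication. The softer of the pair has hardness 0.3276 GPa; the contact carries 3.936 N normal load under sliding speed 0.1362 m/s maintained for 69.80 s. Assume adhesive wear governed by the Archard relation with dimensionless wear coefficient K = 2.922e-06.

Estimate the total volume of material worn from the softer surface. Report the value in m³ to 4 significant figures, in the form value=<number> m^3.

Intermediates are printed rounded — every step holds full float precision; one last rounding, at 4 significant figures.
Sliding distance L = v·t = 0.1362 m/s × 69.80 s = 9.507 m.
Hardness H = 0.3276 GPa = 3.276e+08 Pa.
Working in SI base units: W = 3.936 N, H = 3.276e+08 Pa, K = 2.922e-06.
Archard volume V = K·W·L/H = 2.922e-06 · 3.936 · 9.507 / 3.276e+08 = 3.338e-13 m³.

value=3.338e-13 m^3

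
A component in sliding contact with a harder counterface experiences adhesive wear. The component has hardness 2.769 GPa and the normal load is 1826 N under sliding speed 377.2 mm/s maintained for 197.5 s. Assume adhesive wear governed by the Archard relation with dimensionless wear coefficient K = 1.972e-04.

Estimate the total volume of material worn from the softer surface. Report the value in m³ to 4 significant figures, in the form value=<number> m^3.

value=9.688e-09 m^3

Intermediate values are shown rounded — all arithmetic runs at exact precision, and a lone final rounding, at four significant figures.
Convert: Sliding speed v = 377.2 mm/s = 0.3772 m/s. Distance covered L = v·t = 0.3772 m/s × 197.5 s = 74.50 m.
Convert: Hardness H = 2.769 GPa = 2.769e+09 Pa.
Expressed in SI base units: W = 1826 N, H = 2.769e+09 Pa, K = 1.972e-04.
Archard volume V = K·W·L/H = 1.972e-04 · 1826 · 74.50 / 2.769e+09 = 9.688e-09 m³.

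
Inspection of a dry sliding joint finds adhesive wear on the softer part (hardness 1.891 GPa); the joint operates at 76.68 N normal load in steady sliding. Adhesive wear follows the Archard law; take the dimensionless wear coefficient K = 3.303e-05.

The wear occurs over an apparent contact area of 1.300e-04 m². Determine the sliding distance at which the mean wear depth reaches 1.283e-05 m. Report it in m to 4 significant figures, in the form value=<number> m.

value=1245 m

Each operation holds full precision — the intermediates are shown rounded; rounded just once to 4 significant digits.
Convert: Hardness H = 1.891 GPa = 1.891e+09 Pa.
In SI base units: W = 76.68 N, H = 1.891e+09 Pa, K = 3.303e-05.
Wearable volume V_lim = h_lim·A = 1.283e-05 · 1.300e-04 = 1.668e-09 m³.
Inverting, life L = V_lim·H/(K·W) = 1.668e-09 · 1.891e+09 / (3.303e-05 · 76.68) = 1245 m.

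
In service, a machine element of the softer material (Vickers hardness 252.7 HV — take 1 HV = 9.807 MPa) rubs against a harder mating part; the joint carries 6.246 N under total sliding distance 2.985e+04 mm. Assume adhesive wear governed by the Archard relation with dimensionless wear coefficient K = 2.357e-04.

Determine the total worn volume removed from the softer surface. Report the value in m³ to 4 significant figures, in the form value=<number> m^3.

value=1.773e-11 m^3

Shown intermediates are rounded. Every step runs at full precision — one last rounding: 4 significant digits.
Convert: Sliding distance L = 2.985e+04 mm = 29.85 m.
Convert: Hardness H = 252.7 HV × 9.807 MPa/HV = 2478 MPa = 2.478e+09 Pa.
As SI base values: W = 6.246 N, H = 2.478e+09 Pa, K = 2.357e-04.
Wear volume V = K·W·L/H = 2.357e-04 · 6.246 · 29.85 / 2.478e+09 = 1.773e-11 m³.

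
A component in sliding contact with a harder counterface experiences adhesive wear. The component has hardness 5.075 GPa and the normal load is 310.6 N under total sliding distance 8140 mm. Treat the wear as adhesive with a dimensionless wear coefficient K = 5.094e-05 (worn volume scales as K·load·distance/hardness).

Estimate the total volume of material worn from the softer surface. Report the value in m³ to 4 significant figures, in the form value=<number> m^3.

value=2.538e-11 m^3

The algebra holds full float precision. Intermediates are displayed rounded; one final rounding, at four significant digits.
Distance covered L = 8140 mm = 8.140 m.
Hardness H = 5.075 GPa = 5.075e+09 Pa.
In SI base units, W = 310.6 N, H = 5.075e+09 Pa, K = 5.094e-05.
Volume removed: V = K·W·L/H = 5.094e-05 · 310.6 · 8.140 / 5.075e+09 = 2.538e-11 m³.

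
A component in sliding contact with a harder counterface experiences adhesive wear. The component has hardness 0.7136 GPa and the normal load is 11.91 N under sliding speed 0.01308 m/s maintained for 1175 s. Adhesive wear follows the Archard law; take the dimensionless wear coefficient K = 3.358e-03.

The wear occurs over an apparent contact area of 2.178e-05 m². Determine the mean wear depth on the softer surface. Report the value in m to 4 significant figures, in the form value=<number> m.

The algebra holds exact precision — intermediate values are shown rounded, and a single final rounding to four significant digits.
Convert: Sliding distance L = v·t = 0.01308 m/s × 1175 s = 15.37 m.
Convert: Hardness H = 0.7136 GPa = 7.136e+08 Pa.
SI base units throughout: W = 11.91 N, H = 7.136e+08 Pa, K = 3.358e-03.
Archard relation: V = K·W·L/H = 3.358e-03 · 11.91 · 15.37 / 7.136e+08 = 8.614e-10 m³.
Depth h = V/A = 8.614e-10 / 2.178e-05 = 3.955e-05 m.

value=3.955e-05 m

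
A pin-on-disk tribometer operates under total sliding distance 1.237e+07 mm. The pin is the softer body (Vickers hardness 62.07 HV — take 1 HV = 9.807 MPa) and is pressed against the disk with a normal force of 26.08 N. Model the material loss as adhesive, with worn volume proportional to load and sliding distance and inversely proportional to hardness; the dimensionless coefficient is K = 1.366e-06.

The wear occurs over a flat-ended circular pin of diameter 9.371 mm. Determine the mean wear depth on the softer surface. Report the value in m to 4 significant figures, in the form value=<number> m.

value=1.050e-05 m

All arithmetic holds full float precision, and printed values are rounded; one last rounding, at 4 significant figures.
Convert: The distance L = 1.237e+07 mm = 1.237e+04 m.
Convert: Hardness H = 62.07 HV × 9.807 MPa/HV = 608.7 MPa = 6.087e+08 Pa.
Convert: Pin diameter d = 9.371 mm = 0.009371 m. Contact area A = π·d²/4 = π·(0.009371 m)²/4 = 6.897e-05 m².
Working in SI base units: W = 26.08 N, H = 6.087e+08 Pa, K = 1.366e-06.
Volume removed: V = K·W·L/H = 1.366e-06 · 26.08 · 1.237e+04 / 6.087e+08 = 7.240e-10 m³.
Depth of wear h = V/A = 7.240e-10 / 6.897e-05 = 1.050e-05 m.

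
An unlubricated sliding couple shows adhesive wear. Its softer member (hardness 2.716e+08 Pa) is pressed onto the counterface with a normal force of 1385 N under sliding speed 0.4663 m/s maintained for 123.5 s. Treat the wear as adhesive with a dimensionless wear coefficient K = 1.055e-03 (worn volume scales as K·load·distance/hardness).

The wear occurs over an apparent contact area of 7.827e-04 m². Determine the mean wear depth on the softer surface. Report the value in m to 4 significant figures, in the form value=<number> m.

value=3.958e-04 m

The computation keeps full float precision. Intermediates are displayed rounded; rounded once at the end: four significant figures.
Convert: Total distance L = v·t = 0.4663 m/s × 123.5 s = 57.59 m.
In SI base units, W = 1385 N, H = 2.716e+08 Pa, K = 1.055e-03.
Archard relation: V = K·W·L/H = 1.055e-03 · 1385 · 57.59 / 2.716e+08 = 3.098e-07 m³.
Depth h = V/A = 3.098e-07 / 7.827e-04 = 3.958e-04 m.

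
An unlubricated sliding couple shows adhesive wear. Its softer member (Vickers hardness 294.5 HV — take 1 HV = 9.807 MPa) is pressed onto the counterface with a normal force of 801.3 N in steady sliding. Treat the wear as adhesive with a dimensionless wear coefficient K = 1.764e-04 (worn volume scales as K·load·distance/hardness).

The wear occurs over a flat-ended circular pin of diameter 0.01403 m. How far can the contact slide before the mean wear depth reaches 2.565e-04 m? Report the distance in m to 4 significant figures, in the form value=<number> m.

value=810.3 m

Intermediates are shown rounded, and the algebra holds exact precision, and rounded just once: four significant figures.
Hardness H = 294.5 HV × 9.807 MPa/HV = 2888 MPa = 2.888e+09 Pa.
Contact area A = π·d²/4 = π·(0.01403 m)²/4 = 1.546e-04 m².
Expressed in SI base units: W = 801.3 N, H = 2.888e+09 Pa, K = 1.764e-04.
Allowed volume V_lim = h_lim·A = 2.565e-04 · 1.546e-04 = 3.965e-08 m³.
Inverting, life L = V_lim·H/(K·W) = 3.965e-08 · 2.888e+09 / (1.764e-04 · 801.3) = 810.3 m.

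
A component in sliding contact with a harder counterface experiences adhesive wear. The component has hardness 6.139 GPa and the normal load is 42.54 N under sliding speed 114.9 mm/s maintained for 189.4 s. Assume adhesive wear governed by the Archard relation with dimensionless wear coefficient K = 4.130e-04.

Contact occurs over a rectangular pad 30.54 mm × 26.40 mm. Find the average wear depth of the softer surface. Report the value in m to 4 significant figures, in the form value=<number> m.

value=7.725e-08 m

Every step maintains exact precision. Quoted intermediates are rounded, and one final rounding, at four significant figures.
Convert: Sliding speed v = 114.9 mm/s = 0.1149 m/s. Distance L = v·t = 0.1149 m/s × 189.4 s = 21.76 m.
Convert: Hardness H = 6.139 GPa = 6.139e+09 Pa.
Convert: Pad sides 30.54 mm × 26.40 mm = 0.03054 m × 0.02640 m. Contact area A = 0.03054 m × 0.02640 m = 8.063e-04 m².
As SI base values: W = 42.54 N, H = 6.139e+09 Pa, K = 4.130e-04.
Apply Archard: V = K·W·L/H = 4.130e-04 · 42.54 · 21.76 / 6.139e+09 = 6.228e-11 m³.
Depth h = V/A = 6.228e-11 / 8.063e-04 = 7.725e-08 m.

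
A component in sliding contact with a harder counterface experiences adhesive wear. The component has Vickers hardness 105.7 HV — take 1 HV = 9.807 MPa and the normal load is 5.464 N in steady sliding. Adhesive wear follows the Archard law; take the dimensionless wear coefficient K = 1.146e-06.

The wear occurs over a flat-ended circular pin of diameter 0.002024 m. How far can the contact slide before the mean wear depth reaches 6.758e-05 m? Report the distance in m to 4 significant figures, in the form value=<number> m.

value=3.600e+04 m

Each operation maintains exact precision — intermediate values are shown rounded, and a single final rounding to four significant figures.
Hardness H = 105.7 HV × 9.807 MPa/HV = 1037 MPa = 1.037e+09 Pa.
Contact area A = π·d²/4 = π·(0.002024 m)²/4 = 3.217e-06 m².
Collected in SI base units: W = 5.464 N, H = 1.037e+09 Pa, K = 1.146e-06.
Volume at the limit: V_lim = h_lim·A = 6.758e-05 · 3.217e-06 = 2.174e-10 m³.
Thus life L = V_lim·H/(K·W) = 2.174e-10 · 1.037e+09 / (1.146e-06 · 5.464) = 3.600e+04 m.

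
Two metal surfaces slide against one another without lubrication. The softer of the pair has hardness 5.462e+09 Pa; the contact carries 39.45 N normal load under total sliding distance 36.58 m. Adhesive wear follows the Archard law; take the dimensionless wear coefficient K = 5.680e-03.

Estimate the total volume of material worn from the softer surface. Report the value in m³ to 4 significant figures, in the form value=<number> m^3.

Every step maintains full precision. Intermediate values are displayed rounded. Rounded once at the end to four significant digits.
Restated in SI base units: W = 39.45 N, H = 5.462e+09 Pa, K = 5.680e-03.
Volume removed: V = K·W·L/H = 5.680e-03 · 39.45 · 36.58 / 5.462e+09 = 1.501e-09 m³.

value=1.501e-09 m^3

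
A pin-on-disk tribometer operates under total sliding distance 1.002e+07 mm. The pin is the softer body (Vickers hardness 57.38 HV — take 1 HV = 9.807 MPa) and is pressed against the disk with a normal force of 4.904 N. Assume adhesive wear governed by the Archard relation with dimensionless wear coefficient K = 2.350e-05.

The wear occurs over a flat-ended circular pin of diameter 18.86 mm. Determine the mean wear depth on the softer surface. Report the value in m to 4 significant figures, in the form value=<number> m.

Intermediate values are printed rounded, and all working math maintains full precision. Rounded once at the end to four significant figures.
Distance covered L = 1.002e+07 mm = 1.002e+04 m.
Hardness H = 57.38 HV × 9.807 MPa/HV = 562.7 MPa = 5.627e+08 Pa.
Pin diameter d = 18.86 mm = 0.01886 m. Contact area A = π·d²/4 = π·(0.01886 m)²/4 = 2.794e-04 m².
Expressed in SI base units: W = 4.904 N, H = 5.627e+08 Pa, K = 2.350e-05.
Wear volume V = K·W·L/H = 2.350e-05 · 4.904 · 1.002e+04 / 5.627e+08 = 2.052e-09 m³.
Depth h = V/A = 2.052e-09 / 2.794e-04 = 7.345e-06 m.

value=7.345e-06 m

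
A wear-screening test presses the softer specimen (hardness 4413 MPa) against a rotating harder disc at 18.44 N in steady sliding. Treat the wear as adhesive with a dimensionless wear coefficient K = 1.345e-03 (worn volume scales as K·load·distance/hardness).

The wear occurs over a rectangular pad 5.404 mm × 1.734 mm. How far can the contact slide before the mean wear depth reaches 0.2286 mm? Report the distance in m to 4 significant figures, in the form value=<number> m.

The intermediates appear rounded; all working math maintains full float precision; one final rounding: 4 significant digits.
Hardness H = 4413 MPa = 4.413e+09 Pa.
Pad sides 5.404 mm × 1.734 mm = 0.005404 m × 0.001734 m. Contact area A = 0.005404 m × 0.001734 m = 9.371e-06 m².
Depth limit h_lim = 0.2286 mm = 2.286e-04 m.
Restated in SI base units: W = 18.44 N, H = 4.413e+09 Pa, K = 1.345e-03.
Volume at the limit: V_lim = h_lim·A = 2.286e-04 · 9.371e-06 = 2.142e-09 m³.
Inverting, life L = V_lim·H/(K·W) = 2.142e-09 · 4.413e+09 / (1.345e-03 · 18.44) = 381.1 m.

value=381.1 m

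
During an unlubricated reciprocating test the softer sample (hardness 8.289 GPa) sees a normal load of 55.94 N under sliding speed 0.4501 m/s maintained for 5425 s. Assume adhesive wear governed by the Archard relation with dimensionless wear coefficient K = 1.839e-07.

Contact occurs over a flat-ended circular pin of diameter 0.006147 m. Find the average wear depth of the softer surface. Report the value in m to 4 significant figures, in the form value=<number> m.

value=1.021e-07 m

Intermediate values are shown rounded — each operation keeps exact precision; a lone final rounding to four significant digits.
Convert: Distance covered L = v·t = 0.4501 m/s × 5425 s = 2442 m.
Convert: Hardness H = 8.289 GPa = 8.289e+09 Pa.
Convert: Contact area A = π·d²/4 = π·(0.006147 m)²/4 = 2.968e-05 m².
Working in SI base units: W = 55.94 N, H = 8.289e+09 Pa, K = 1.839e-07.
By Archard's law, V = K·W·L/H = 1.839e-07 · 55.94 · 2442 / 8.289e+09 = 3.030e-12 m³.
Average depth h = V/A = 3.030e-12 / 2.968e-05 = 1.021e-07 m.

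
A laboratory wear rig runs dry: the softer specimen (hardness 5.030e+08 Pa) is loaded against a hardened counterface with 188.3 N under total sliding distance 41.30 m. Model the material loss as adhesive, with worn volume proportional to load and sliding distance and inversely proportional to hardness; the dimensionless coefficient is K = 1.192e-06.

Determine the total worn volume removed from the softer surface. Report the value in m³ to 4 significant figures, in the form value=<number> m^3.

value=1.843e-11 m^3

The intermediates are shown rounded — all working math keeps exact precision; one last rounding: four significant digits.
SI base units throughout: W = 188.3 N, H = 5.030e+08 Pa, K = 1.192e-06.
By Archard's law, V = K·W·L/H = 1.192e-06 · 188.3 · 41.30 / 5.030e+08 = 1.843e-11 m³.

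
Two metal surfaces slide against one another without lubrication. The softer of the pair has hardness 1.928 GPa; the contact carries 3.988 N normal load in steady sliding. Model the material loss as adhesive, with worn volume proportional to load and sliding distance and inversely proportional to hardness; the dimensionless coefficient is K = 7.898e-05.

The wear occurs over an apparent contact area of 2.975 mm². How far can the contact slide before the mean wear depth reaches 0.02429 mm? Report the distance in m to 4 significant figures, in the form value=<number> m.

value=442.3 m

Intermediate values are shown rounded — the algebra carries full float precision. Rounded once at the end, at four significant digits.
Convert: Hardness H = 1.928 GPa = 1.928e+09 Pa.
Convert: Contact area A = 2.975 mm² = 2.975e-06 m².
Convert: Depth limit h_lim = 0.02429 mm = 2.429e-05 m.
Restated in SI base units: W = 3.988 N, H = 1.928e+09 Pa, K = 7.898e-05.
Permissible volume V_lim = h_lim·A = 2.429e-05 · 2.975e-06 = 7.226e-11 m³.
Life L = V_lim·H/(K·W) = 7.226e-11 · 1.928e+09 / (7.898e-05 · 3.988) = 442.3 m.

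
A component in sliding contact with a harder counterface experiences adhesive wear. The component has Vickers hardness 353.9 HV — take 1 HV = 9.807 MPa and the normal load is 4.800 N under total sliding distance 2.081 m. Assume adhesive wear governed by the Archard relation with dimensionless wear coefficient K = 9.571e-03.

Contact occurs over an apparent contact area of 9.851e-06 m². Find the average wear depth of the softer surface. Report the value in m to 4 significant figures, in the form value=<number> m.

value=2.796e-06 m

Intermediates are displayed rounded. The computation holds full precision — rounded just once: four significant digits.
Hardness H = 353.9 HV × 9.807 MPa/HV = 3471 MPa = 3.471e+09 Pa.
In SI base units, W = 4.800 N, H = 3.471e+09 Pa, K = 9.571e-03.
Archard relation: V = K·W·L/H = 9.571e-03 · 4.800 · 2.081 / 3.471e+09 = 2.755e-11 m³.
Wear depth h = V/A = 2.755e-11 / 9.851e-06 = 2.796e-06 m.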